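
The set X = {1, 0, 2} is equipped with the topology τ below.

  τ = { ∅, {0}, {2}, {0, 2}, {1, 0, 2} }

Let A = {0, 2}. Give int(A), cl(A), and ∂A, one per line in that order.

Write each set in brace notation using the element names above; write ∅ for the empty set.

interior: largest open inside A is {0, 2} (from ∅, {2}, {0}, {0, 2})
cl via duality: int({1}) = ∅, so X∖∅ = {1, 0, 2}
cl∖int = {1}

int(A) = {0, 2}
cl(A)  = {1, 0, 2}
∂A     = {1}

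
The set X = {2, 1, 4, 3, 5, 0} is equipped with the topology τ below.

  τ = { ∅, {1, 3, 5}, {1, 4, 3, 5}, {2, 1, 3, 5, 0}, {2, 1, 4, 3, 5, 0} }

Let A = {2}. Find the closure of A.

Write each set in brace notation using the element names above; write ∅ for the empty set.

closure: X∖int(X∖A) = X∖{1, 4, 3, 5} = {2, 0}

{2, 0}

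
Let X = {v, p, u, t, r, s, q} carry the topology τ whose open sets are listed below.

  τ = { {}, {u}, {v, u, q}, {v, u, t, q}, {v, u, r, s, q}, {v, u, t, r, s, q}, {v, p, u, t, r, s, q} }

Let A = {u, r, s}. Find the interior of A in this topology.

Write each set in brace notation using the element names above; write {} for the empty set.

U open, U⊆A: {}, {u}. int(A) = ⋃ = {u}

{u}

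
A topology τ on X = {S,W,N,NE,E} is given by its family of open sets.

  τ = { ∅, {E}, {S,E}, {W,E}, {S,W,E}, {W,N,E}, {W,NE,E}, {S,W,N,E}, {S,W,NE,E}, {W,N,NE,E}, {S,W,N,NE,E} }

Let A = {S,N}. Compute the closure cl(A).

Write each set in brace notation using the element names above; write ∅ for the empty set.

{S,N}

closure: X∖int(X∖A) = X∖{W,NE,E} = {S,N}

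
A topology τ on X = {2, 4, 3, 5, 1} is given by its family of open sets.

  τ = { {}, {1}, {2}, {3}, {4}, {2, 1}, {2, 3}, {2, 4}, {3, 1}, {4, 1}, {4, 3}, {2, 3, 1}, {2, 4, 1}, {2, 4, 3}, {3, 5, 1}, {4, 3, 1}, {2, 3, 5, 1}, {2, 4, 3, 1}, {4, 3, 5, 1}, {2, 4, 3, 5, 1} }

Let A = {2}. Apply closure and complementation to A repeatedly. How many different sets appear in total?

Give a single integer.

2

X∖A={4, 3, 5, 1}, int(X∖A)={4, 3, 5, 1}, hence cl(A)={2}
Orbit (k=closure, c=complement):
  1. A     = {2}
  2. cA    = {4, 3, 5, 1}
(closed under both — stop)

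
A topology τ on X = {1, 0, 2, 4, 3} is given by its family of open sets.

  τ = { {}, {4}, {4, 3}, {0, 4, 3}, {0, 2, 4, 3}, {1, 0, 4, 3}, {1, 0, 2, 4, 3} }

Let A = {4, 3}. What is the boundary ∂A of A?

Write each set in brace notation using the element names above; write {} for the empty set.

{1, 0, 2}

open subsets of A: {}, {4}, {4, 3}; so int(A) = {4, 3}
closure: X∖int(X∖A) = X∖{} = {1, 0, 2, 4, 3}
∂A = {1, 0, 2, 4, 3} minus {4, 3} = {1, 0, 2}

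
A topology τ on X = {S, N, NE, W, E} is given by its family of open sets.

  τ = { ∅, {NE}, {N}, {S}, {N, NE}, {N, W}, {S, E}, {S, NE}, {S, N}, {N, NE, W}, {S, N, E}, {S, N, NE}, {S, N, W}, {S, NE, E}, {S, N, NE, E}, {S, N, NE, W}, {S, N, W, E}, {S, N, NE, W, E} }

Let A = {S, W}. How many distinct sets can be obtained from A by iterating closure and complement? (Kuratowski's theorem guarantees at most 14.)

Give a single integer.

8

closure: X∖int(X∖A) = X∖{N, NE} = {S, W, E}
Let k=closure and c=complement:
  1. A     = {S, W}
  2. kA    = {S, W, E}
  3. cA    = {N, NE, E}
  4. ckA   = {N, NE}
  5. kcA   = {N, NE, W, E}
  6. kckA  = {N, NE, W}
  7. ckcA  = {S}
  8. ckckA = {S, E}
— saturated at 8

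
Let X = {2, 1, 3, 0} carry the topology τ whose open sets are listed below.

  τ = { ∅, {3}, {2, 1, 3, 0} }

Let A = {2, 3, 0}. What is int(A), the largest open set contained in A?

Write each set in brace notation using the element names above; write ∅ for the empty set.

{3}

open subsets of A: ∅, {3}; so int(A) = {3}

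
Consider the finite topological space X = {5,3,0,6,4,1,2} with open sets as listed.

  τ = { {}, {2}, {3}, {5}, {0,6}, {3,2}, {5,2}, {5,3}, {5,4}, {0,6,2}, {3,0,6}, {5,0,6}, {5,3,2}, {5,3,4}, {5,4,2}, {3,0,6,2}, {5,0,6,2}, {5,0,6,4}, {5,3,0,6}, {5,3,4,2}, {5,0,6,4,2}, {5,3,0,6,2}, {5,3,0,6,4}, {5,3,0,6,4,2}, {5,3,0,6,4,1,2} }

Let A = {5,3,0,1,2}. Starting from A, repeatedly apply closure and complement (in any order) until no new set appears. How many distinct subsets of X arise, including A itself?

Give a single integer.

cl via duality: int({6,4}) = {}, so X∖{} = {5,3,0,6,4,1,2}
Write k for closure, c for complement:
  1. A     = {5,3,0,1,2}
  2. kA    = {5,3,0,6,4,1,2}
  3. cA    = {6,4}
  4. ckA   = {}
  5. kcA   = {0,6,4,1}
  6. ckcA  = {5,3,2}
  7. kckcA = {5,3,4,1,2}
  8. ckckcA = {0,6}
  9. kckckcA = {0,6,1}
  10. ckckckcA = {5,3,4,2}
applying k or c yields no new set

10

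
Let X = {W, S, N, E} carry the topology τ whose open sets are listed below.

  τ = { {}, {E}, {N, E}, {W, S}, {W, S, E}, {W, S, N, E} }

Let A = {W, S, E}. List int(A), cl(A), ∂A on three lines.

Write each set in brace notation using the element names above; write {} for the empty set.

open subsets of A: {}, {E}, {W, S}, {W, S, E}; so int(A) = {W, S, E}
closure: X∖int(X∖A) = X∖{} = {W, S, N, E}
∂A = {W, S, N, E} minus {W, S, E} = {N}

int(A) = {W, S, E}
cl(A)  = {W, S, N, E}
∂A     = {N}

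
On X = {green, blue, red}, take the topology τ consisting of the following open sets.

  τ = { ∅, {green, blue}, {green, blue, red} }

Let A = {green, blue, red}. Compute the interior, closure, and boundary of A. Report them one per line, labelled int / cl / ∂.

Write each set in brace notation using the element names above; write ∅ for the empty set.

int(A) = {green, blue, red}
cl(A)  = {green, blue, red}
∂A     = ∅

U open, U⊆A: ∅, {green, blue}, {green, blue, red}. int(A) = ⋃ = {green, blue, red}
X∖A=∅, int(X∖A)=∅, hence cl(A)={green, blue, red}
∂A: remove int from cl → ∅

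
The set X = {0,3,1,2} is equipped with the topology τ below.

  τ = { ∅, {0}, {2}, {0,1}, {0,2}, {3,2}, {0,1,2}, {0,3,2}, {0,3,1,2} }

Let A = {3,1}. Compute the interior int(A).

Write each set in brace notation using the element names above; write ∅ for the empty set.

U open, U⊆A: ∅. int(A) = ⋃ = ∅

∅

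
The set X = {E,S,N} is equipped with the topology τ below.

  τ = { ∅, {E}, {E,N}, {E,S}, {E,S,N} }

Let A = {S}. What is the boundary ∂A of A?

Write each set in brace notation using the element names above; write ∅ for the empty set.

{S}

interior: largest open inside A is ∅ (from ∅)
cl via duality: int({E,N}) = {E,N}, so X∖{E,N} = {S}
cl∖int = {S}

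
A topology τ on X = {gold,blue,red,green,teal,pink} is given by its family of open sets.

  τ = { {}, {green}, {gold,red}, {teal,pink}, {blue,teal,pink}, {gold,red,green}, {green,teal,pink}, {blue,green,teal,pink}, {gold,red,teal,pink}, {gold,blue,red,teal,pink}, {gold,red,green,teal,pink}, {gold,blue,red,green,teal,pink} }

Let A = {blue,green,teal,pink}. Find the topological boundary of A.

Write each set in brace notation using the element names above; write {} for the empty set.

{}

U open, U⊆A: {}, {green}, {teal,pink}, {green,teal,pink}, {blue,teal,pink}, {blue,green,teal,pink}. int(A) = ⋃ = {blue,green,teal,pink}
X∖A={gold,red}, int(X∖A)={gold,red}, hence cl(A)={blue,green,teal,pink}
∂A: remove int from cl → {}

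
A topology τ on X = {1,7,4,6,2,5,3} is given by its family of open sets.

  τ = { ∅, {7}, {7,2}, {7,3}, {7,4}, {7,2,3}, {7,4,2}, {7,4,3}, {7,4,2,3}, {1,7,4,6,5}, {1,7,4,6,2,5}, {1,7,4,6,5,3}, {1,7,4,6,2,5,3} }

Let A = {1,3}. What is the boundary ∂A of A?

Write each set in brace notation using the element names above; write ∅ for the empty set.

opens ⊆ A: ∅; union → int = ∅
complement {7,4,6,2,5}; its interior {7,4,2}; cl(A) = X∖{7,4,2} = {1,6,5,3}
boundary = {1,6,5,3} ∖ ∅ = {1,6,5,3}

{1,6,5,3}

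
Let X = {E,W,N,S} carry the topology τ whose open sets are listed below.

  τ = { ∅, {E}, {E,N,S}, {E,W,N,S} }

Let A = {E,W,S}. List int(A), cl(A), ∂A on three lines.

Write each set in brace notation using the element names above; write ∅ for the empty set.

int(A) = {E}
cl(A)  = {E,W,N,S}
∂A     = {W,N,S}

open subsets of A: ∅, {E}; so int(A) = {E}
closure: X∖int(X∖A) = X∖∅ = {E,W,N,S}
∂A = {E,W,N,S} minus {E} = {W,N,S}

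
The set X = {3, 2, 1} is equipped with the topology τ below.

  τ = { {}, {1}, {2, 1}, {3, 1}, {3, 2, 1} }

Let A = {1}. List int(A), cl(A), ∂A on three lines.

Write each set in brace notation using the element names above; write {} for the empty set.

interior: largest open inside A is {1} (from {}, {1})
cl via duality: int({3, 2}) = {}, so X∖{} = {3, 2, 1}
cl∖int = {3, 2}

int(A) = {1}
cl(A)  = {3, 2, 1}
∂A     = {3, 2}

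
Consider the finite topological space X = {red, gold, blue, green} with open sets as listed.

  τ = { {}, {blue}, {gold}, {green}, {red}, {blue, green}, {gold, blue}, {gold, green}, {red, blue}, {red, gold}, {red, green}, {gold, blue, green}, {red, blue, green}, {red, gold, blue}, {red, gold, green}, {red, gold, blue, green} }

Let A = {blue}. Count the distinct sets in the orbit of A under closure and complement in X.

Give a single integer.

closure: X∖int(X∖A) = X∖{red, gold, green} = {blue}
Let k=closure and c=complement:
  1. A     = {blue}
  2. cA    = {red, gold, green}
— saturated at 2

2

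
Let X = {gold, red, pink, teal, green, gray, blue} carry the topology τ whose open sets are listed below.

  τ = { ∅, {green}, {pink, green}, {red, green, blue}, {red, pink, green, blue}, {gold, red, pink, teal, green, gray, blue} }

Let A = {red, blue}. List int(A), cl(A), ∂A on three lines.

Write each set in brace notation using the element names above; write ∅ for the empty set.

int(A) = ∅
cl(A)  = {gold, red, teal, gray, blue}
∂A     = {gold, red, teal, gray, blue}

open subsets of A: ∅; so int(A) = ∅
closure: X∖int(X∖A) = X∖{pink, green} = {gold, red, teal, gray, blue}
∂A = {gold, red, teal, gray, blue} minus ∅ = {gold, red, teal, gray, blue}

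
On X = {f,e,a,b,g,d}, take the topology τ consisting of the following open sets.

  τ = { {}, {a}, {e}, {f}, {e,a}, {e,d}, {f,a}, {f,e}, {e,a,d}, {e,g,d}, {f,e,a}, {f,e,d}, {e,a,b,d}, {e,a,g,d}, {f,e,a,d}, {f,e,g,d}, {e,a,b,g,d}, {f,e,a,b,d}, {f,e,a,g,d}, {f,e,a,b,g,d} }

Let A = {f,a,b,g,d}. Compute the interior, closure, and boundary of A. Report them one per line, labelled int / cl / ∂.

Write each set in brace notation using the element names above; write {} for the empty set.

opens ⊆ A: {}, {f}, {a}, {f,a}; union → int = {f,a}
complement {e}; its interior {e}; cl(A) = X∖{e} = {f,a,b,g,d}
boundary = {f,a,b,g,d} ∖ {f,a} = {b,g,d}

int(A) = {f,a}
cl(A)  = {f,a,b,g,d}
∂A     = {b,g,d}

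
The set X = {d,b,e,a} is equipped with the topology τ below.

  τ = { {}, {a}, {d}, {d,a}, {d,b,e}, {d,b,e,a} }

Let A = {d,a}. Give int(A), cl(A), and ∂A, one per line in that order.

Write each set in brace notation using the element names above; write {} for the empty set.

int(A) = {d,a}
cl(A)  = {d,b,e,a}
∂A     = {b,e}

opens ⊆ A: {}, {d}, {a}, {d,a}; union → int = {d,a}
complement {b,e}; its interior {}; cl(A) = X∖{} = {d,b,e,a}
boundary = {d,b,e,a} ∖ {d,a} = {b,e}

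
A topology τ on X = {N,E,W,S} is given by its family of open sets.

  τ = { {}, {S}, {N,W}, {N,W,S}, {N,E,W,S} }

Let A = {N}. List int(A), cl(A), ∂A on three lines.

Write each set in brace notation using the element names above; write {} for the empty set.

open subsets of A: {}; so int(A) = {}
closure: X∖int(X∖A) = X∖{S} = {N,E,W}
∂A = {N,E,W} minus {} = {N,E,W}

int(A) = {}
cl(A)  = {N,E,W}
∂A     = {N,E,W}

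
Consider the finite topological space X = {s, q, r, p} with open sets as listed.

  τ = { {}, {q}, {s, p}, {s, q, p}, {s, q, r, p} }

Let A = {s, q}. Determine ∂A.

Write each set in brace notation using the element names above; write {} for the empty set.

interior: largest open inside A is {q} (from {}, {q})
cl via duality: int({r, p}) = {}, so X∖{} = {s, q, r, p}
cl∖int = {s, r, p}

{s, r, p}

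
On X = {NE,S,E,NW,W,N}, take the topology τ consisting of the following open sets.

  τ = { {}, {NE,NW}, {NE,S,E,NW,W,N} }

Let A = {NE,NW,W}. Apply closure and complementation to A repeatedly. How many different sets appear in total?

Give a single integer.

cl via duality: int({S,E,N}) = {}, so X∖{} = {NE,S,E,NW,W,N}
Write k for closure, c for complement:
  1. A     = {NE,NW,W}
  2. kA    = {NE,S,E,NW,W,N}
  3. cA    = {S,E,N}
  4. ckA   = {}
  5. kcA   = {S,E,W,N}
  6. ckcA  = {NE,NW}
applying k or c yields no new set

6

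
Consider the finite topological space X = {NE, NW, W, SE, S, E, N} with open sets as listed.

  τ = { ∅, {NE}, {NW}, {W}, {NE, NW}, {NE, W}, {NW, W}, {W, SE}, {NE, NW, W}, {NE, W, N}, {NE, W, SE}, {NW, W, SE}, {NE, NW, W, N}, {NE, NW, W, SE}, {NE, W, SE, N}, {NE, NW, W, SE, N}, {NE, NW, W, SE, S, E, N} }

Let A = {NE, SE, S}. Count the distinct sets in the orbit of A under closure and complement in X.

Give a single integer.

X∖A={NW, W, E, N}, int(X∖A)={NW, W}, hence cl(A)={NE, SE, S, E, N}
Orbit (k=closure, c=complement):
  1. A     = {NE, SE, S}
  2. kA    = {NE, SE, S, E, N}
  3. cA    = {NW, W, E, N}
  4. ckA   = {NW, W}
  5. kcA   = {NW, W, SE, S, E, N}
  6. ckcA  = {NE}
  7. kckcA = {NE, S, E, N}
  8. ckckcA = {NW, W, SE}
(closed under both — stop)

8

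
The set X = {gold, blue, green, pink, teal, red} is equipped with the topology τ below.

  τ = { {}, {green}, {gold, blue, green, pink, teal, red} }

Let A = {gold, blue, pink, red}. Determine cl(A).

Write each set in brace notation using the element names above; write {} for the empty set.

{gold, blue, pink, teal, red}

complement {green, teal}; its interior {green}; cl(A) = X∖{green} = {gold, blue, pink, teal, red}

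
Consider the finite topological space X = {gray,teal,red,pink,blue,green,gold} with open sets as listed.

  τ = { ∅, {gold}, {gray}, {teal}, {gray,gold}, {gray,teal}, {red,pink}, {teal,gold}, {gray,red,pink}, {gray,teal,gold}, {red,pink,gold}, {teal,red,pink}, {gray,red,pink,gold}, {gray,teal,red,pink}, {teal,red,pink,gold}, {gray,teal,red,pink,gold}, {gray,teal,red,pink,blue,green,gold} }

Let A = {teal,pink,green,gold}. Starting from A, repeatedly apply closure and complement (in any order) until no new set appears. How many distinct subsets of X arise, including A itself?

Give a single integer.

X∖A={gray,red,blue}, int(X∖A)={gray}, hence cl(A)={teal,red,pink,blue,green,gold}
Orbit (k=closure, c=complement):
  1. A     = {teal,pink,green,gold}
  2. kA    = {teal,red,pink,blue,green,gold}
  3. cA    = {gray,red,blue}
  4. ckA   = {gray}
  5. kcA   = {gray,red,pink,blue,green}
  6. kckA  = {gray,blue,green}
  7. ckcA  = {teal,gold}
  8. ckckA = {teal,red,pink,gold}
  9. kckcA = {teal,blue,green,gold}
  10. ckckcA = {gray,red,pink}
(closed under both — stop)

10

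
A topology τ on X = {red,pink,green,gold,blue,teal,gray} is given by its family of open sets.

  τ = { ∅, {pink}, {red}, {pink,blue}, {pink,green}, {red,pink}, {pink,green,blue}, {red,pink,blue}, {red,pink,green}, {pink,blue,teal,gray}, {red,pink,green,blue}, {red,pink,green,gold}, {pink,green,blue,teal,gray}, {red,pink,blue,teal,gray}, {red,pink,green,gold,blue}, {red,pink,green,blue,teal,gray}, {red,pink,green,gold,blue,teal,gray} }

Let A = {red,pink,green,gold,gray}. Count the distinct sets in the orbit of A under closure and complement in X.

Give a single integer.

6

X∖A={blue,teal}, int(X∖A)=∅, hence cl(A)={red,pink,green,gold,blue,teal,gray}
Orbit (k=closure, c=complement):
  1. A     = {red,pink,green,gold,gray}
  2. kA    = {red,pink,green,gold,blue,teal,gray}
  3. cA    = {blue,teal}
  4. ckA   = ∅
  5. kcA   = {blue,teal,gray}
  6. ckcA  = {red,pink,green,gold}
(closed under both — stop)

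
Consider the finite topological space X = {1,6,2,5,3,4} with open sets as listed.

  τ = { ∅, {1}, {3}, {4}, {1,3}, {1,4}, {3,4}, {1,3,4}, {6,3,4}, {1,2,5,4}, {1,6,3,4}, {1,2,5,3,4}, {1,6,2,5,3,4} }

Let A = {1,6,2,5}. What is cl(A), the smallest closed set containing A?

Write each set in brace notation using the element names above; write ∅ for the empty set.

complement {3,4}; its interior {3,4}; cl(A) = X∖{3,4} = {1,6,2,5}

{1,6,2,5}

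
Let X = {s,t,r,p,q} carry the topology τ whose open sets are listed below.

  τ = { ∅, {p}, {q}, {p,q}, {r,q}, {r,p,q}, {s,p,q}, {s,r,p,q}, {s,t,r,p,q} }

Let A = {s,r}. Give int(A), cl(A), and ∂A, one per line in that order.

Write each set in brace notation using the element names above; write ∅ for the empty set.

open subsets of A: ∅; so int(A) = ∅
closure: X∖int(X∖A) = X∖{p,q} = {s,t,r}
∂A = {s,t,r} minus ∅ = {s,t,r}

int(A) = ∅
cl(A)  = {s,t,r}
∂A     = {s,t,r}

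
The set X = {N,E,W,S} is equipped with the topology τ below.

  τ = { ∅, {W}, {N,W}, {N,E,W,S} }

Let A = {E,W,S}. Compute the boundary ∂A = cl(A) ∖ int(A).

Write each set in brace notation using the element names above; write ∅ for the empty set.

open subsets of A: ∅, {W}; so int(A) = {W}
closure: X∖int(X∖A) = X∖∅ = {N,E,W,S}
∂A = {N,E,W,S} minus {W} = {N,E,S}

{N,E,S}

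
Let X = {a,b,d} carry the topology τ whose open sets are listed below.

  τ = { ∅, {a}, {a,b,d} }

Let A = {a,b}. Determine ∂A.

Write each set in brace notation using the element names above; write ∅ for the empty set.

{b,d}

U open, U⊆A: ∅, {a}. int(A) = ⋃ = {a}
X∖A={d}, int(X∖A)=∅, hence cl(A)={a,b,d}
∂A: remove int from cl → {b,d}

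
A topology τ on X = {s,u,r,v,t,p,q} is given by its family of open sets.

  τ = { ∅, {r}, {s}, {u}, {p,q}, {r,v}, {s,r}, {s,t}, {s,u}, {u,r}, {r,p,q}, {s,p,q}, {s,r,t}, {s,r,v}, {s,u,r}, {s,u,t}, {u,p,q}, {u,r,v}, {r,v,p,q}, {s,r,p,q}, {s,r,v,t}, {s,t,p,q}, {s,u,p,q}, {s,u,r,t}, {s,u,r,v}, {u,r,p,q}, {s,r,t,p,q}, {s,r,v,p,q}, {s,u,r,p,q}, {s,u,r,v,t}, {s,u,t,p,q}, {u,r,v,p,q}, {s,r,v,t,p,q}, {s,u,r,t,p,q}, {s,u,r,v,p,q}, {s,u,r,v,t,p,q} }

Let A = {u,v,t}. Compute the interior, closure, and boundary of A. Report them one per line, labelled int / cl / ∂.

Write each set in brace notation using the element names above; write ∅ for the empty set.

interior: largest open inside A is {u} (from ∅, {u})
cl via duality: int({s,r,p,q}) = {s,r,p,q}, so X∖{s,r,p,q} = {u,v,t}
cl∖int = {v,t}

int(A) = {u}
cl(A)  = {u,v,t}
∂A     = {v,t}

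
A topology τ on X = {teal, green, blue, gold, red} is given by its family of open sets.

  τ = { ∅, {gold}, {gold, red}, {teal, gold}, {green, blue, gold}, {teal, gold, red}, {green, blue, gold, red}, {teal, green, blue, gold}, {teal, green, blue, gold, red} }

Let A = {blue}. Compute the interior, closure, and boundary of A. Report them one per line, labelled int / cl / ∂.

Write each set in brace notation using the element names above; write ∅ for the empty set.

int(A) = ∅
cl(A)  = {green, blue}
∂A     = {green, blue}

U open, U⊆A: ∅. int(A) = ⋃ = ∅
X∖A={teal, green, gold, red}, int(X∖A)={teal, gold, red}, hence cl(A)={green, blue}
∂A: remove int from cl → {green, blue}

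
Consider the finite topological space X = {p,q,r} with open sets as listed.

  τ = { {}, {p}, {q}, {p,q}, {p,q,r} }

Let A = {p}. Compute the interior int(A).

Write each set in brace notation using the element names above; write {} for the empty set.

{p}

U open, U⊆A: {}, {p}. int(A) = ⋃ = {p}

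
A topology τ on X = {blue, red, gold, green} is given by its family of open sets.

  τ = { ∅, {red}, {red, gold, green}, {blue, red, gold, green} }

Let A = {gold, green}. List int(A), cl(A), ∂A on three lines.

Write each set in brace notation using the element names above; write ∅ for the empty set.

open subsets of A: ∅; so int(A) = ∅
closure: X∖int(X∖A) = X∖{red} = {blue, gold, green}
∂A = {blue, gold, green} minus ∅ = {blue, gold, green}

int(A) = ∅
cl(A)  = {blue, gold, green}
∂A     = {blue, gold, green}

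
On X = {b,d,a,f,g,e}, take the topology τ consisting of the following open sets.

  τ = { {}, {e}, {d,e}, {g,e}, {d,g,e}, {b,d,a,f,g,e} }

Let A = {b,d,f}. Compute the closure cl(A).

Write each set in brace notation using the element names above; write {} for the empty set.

closure: X∖int(X∖A) = X∖{g,e} = {b,d,a,f}

{b,d,a,f}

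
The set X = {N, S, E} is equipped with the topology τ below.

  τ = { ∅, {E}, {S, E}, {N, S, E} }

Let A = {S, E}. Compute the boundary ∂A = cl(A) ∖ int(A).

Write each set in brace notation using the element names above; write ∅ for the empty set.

U open, U⊆A: ∅, {E}, {S, E}. int(A) = ⋃ = {S, E}
X∖A={N}, int(X∖A)=∅, hence cl(A)={N, S, E}
∂A: remove int from cl → {N}

{N}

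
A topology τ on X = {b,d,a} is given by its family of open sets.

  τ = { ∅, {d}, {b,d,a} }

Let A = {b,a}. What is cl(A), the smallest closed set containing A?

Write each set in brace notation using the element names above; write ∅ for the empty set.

X∖A={d}, int(X∖A)={d}, hence cl(A)={b,a}

{b,a}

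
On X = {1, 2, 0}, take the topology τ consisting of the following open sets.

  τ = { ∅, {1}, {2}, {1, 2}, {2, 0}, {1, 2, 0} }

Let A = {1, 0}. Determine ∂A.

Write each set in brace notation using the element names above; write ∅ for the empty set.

opens ⊆ A: ∅, {1}; union → int = {1}
complement {2}; its interior {2}; cl(A) = X∖{2} = {1, 0}
boundary = {1, 0} ∖ {1} = {0}

{0}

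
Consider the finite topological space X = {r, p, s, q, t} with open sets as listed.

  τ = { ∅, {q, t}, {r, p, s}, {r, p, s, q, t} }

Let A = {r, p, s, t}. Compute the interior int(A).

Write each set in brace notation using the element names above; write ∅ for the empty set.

{r, p, s}

interior: largest open inside A is {r, p, s} (from ∅, {r, p, s})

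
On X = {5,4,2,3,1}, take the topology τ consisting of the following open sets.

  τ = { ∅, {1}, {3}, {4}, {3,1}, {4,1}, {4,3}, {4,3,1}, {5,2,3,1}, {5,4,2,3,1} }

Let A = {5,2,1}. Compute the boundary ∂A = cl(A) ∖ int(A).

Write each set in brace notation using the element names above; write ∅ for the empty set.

opens ⊆ A: ∅, {1}; union → int = {1}
complement {4,3}; its interior {4,3}; cl(A) = X∖{4,3} = {5,2,1}
boundary = {5,2,1} ∖ {1} = {5,2}

{5,2}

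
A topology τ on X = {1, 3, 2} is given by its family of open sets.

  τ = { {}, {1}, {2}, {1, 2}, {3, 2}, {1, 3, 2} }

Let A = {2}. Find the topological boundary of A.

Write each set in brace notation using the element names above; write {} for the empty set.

{3}

U open, U⊆A: {}, {2}. int(A) = ⋃ = {2}
X∖A={1, 3}, int(X∖A)={1}, hence cl(A)={3, 2}
∂A: remove int from cl → {3}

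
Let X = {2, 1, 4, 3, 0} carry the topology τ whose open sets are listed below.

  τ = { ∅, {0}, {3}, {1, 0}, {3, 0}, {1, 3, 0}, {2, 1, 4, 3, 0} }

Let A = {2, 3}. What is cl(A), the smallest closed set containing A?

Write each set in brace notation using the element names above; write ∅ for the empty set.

{2, 4, 3}

closure: X∖int(X∖A) = X∖{1, 0} = {2, 4, 3}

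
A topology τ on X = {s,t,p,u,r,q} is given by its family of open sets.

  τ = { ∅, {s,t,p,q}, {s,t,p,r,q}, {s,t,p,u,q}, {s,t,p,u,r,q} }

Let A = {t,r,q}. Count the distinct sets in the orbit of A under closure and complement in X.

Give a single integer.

4

complement {s,p,u}; its interior ∅; cl(A) = X∖∅ = {s,t,p,u,r,q}
With k = closure, c = complement:
  1. A     = {t,r,q}
  2. kA    = {s,t,p,u,r,q}
  3. cA    = {s,p,u}
  4. ckA   = ∅
k, c of each give nothing new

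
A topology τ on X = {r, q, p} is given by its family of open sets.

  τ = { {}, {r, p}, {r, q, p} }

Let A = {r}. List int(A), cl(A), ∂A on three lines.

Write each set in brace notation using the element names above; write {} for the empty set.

int(A) = {}
cl(A)  = {r, q, p}
∂A     = {r, q, p}

U open, U⊆A: {}. int(A) = ⋃ = {}
X∖A={q, p}, int(X∖A)={}, hence cl(A)={r, q, p}
∂A: remove int from cl → {r, q, p}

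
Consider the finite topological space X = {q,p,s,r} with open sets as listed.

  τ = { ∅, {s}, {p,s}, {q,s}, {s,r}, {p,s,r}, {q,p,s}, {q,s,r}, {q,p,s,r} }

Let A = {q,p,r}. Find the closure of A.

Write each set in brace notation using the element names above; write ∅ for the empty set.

{q,p,r}

X∖A={s}, int(X∖A)={s}, hence cl(A)={q,p,r}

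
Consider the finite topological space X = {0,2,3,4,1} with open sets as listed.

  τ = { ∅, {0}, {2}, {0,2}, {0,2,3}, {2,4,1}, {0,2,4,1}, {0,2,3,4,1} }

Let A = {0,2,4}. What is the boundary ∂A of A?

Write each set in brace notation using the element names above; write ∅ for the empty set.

{3,4,1}

U open, U⊆A: ∅, {0}, {2}, {0,2}. int(A) = ⋃ = {0,2}
X∖A={3,1}, int(X∖A)=∅, hence cl(A)={0,2,3,4,1}
∂A: remove int from cl → {3,4,1}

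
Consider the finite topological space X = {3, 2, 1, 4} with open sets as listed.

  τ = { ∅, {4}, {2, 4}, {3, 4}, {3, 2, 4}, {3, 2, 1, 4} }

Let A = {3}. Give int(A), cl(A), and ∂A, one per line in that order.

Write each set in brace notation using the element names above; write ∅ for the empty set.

int(A) = ∅
cl(A)  = {3, 1}
∂A     = {3, 1}

U open, U⊆A: ∅. int(A) = ⋃ = ∅
X∖A={2, 1, 4}, int(X∖A)={2, 4}, hence cl(A)={3, 1}
∂A: remove int from cl → {3, 1}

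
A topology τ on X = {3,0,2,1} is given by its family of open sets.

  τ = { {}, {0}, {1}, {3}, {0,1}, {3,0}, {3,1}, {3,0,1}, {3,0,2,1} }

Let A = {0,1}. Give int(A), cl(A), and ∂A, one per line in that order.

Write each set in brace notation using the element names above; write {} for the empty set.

int(A) = {0,1}
cl(A)  = {0,2,1}
∂A     = {2}

U open, U⊆A: {}, {0}, {1}, {0,1}. int(A) = ⋃ = {0,1}
X∖A={3,2}, int(X∖A)={3}, hence cl(A)={0,2,1}
∂A: remove int from cl → {2}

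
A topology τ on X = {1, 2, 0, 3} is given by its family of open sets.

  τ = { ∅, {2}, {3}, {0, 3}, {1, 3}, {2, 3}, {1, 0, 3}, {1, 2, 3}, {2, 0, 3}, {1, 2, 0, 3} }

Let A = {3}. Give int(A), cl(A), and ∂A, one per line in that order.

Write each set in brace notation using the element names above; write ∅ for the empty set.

opens ⊆ A: ∅, {3}; union → int = {3}
complement {1, 2, 0}; its interior {2}; cl(A) = X∖{2} = {1, 0, 3}
boundary = {1, 0, 3} ∖ {3} = {1, 0}

int(A) = {3}
cl(A)  = {1, 0, 3}
∂A     = {1, 0}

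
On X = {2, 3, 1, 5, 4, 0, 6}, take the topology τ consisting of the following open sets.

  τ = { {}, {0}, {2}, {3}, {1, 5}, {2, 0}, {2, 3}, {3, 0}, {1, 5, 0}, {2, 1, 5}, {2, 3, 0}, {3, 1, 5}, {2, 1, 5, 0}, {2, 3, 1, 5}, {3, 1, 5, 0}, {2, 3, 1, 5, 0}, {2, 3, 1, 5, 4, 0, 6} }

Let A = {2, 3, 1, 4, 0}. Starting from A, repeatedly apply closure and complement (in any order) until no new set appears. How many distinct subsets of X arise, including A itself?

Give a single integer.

closure: X∖int(X∖A) = X∖{} = {2, 3, 1, 5, 4, 0, 6}
Let k=closure and c=complement:
  1. A     = {2, 3, 1, 4, 0}
  2. kA    = {2, 3, 1, 5, 4, 0, 6}
  3. cA    = {5, 6}
  4. ckA   = {}
  5. kcA   = {1, 5, 4, 6}
  6. ckcA  = {2, 3, 0}
  7. kckcA = {2, 3, 4, 0, 6}
  8. ckckcA = {1, 5}
— saturated at 8

8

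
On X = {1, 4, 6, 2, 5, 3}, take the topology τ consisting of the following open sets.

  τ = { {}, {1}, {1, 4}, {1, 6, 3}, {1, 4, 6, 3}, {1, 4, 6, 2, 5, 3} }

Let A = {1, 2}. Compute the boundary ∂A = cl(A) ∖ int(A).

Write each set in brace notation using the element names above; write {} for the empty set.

{4, 6, 2, 5, 3}

interior: largest open inside A is {1} (from {}, {1})
cl via duality: int({4, 6, 5, 3}) = {}, so X∖{} = {1, 4, 6, 2, 5, 3}
cl∖int = {4, 6, 2, 5, 3}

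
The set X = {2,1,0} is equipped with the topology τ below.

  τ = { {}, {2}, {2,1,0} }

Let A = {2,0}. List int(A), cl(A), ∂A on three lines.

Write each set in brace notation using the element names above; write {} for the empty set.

interior: largest open inside A is {2} (from {}, {2})
cl via duality: int({1}) = {}, so X∖{} = {2,1,0}
cl∖int = {1,0}

int(A) = {2}
cl(A)  = {2,1,0}
∂A     = {1,0}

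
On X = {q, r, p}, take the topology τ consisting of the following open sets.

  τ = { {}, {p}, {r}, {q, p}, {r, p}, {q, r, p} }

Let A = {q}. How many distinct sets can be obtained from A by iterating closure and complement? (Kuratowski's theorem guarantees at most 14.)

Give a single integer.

4

X∖A={r, p}, int(X∖A)={r, p}, hence cl(A)={q}
Orbit (k=closure, c=complement):
  1. A     = {q}
  2. cA    = {r, p}
  3. kcA   = {q, r, p}
  4. ckcA  = {}
(closed under both — stop)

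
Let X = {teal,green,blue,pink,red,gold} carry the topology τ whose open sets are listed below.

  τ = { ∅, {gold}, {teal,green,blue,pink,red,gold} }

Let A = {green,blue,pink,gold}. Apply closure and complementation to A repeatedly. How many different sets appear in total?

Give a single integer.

cl via duality: int({teal,red}) = ∅, so X∖∅ = {teal,green,blue,pink,red,gold}
Write k for closure, c for complement:
  1. A     = {green,blue,pink,gold}
  2. kA    = {teal,green,blue,pink,red,gold}
  3. cA    = {teal,red}
  4. ckA   = ∅
  5. kcA   = {teal,green,blue,pink,red}
  6. ckcA  = {gold}
applying k or c yields no new set

6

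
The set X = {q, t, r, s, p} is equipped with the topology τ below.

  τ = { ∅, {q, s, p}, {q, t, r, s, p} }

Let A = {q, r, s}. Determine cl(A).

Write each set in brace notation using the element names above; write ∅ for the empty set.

{q, t, r, s, p}

cl via duality: int({t, p}) = ∅, so X∖∅ = {q, t, r, s, p}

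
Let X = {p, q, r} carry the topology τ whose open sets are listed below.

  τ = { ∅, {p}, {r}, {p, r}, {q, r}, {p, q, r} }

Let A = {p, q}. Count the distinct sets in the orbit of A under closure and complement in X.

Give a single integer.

4

complement {r}; its interior {r}; cl(A) = X∖{r} = {p, q}
With k = closure, c = complement:
  1. A     = {p, q}
  2. cA    = {r}
  3. kcA   = {q, r}
  4. ckcA  = {p}
k, c of each give nothing new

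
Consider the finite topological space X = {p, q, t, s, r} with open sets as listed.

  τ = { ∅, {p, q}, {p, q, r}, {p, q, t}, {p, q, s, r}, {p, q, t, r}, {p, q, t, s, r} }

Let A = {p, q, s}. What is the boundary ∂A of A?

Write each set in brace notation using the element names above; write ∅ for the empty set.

{t, s, r}

opens ⊆ A: ∅, {p, q}; union → int = {p, q}
complement {t, r}; its interior ∅; cl(A) = X∖∅ = {p, q, t, s, r}
boundary = {p, q, t, s, r} ∖ {p, q} = {t, s, r}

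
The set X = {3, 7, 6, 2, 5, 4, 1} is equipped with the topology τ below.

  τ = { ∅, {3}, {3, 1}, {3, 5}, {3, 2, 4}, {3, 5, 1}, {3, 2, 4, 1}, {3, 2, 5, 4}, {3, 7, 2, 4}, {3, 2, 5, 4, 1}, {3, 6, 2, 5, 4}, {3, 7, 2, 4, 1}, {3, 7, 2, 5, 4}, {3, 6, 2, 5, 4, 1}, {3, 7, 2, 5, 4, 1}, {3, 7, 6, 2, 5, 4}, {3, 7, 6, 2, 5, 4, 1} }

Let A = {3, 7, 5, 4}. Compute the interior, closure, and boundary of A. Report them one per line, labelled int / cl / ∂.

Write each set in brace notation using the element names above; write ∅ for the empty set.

int(A) = {3, 5}
cl(A)  = {3, 7, 6, 2, 5, 4, 1}
∂A     = {7, 6, 2, 4, 1}

open subsets of A: ∅, {3}, {3, 5}; so int(A) = {3, 5}
closure: X∖int(X∖A) = X∖∅ = {3, 7, 6, 2, 5, 4, 1}
∂A = {3, 7, 6, 2, 5, 4, 1} minus {3, 5} = {7, 6, 2, 4, 1}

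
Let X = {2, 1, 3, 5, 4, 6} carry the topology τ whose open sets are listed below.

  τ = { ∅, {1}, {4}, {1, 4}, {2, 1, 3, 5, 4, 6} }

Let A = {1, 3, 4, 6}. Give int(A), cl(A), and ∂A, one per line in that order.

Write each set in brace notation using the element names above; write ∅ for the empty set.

int(A) = {1, 4}
cl(A)  = {2, 1, 3, 5, 4, 6}
∂A     = {2, 3, 5, 6}

open subsets of A: ∅, {4}, {1}, {1, 4}; so int(A) = {1, 4}
closure: X∖int(X∖A) = X∖∅ = {2, 1, 3, 5, 4, 6}
∂A = {2, 1, 3, 5, 4, 6} minus {1, 4} = {2, 3, 5, 6}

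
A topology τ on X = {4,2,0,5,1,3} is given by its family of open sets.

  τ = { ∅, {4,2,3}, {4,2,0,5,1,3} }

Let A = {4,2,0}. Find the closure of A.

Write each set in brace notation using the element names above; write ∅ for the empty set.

{4,2,0,5,1,3}

closure: X∖int(X∖A) = X∖∅ = {4,2,0,5,1,3}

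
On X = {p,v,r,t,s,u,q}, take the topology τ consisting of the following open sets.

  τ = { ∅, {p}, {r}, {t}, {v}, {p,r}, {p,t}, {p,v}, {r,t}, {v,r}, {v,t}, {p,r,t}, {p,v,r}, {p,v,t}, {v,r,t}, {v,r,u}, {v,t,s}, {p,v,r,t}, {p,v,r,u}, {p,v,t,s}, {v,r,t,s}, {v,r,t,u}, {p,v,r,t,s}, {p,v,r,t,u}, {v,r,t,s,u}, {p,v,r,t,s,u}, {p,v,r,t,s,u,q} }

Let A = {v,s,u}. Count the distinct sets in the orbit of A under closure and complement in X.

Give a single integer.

complement {p,r,t,q}; its interior {p,r,t}; cl(A) = X∖{p,r,t} = {v,s,u,q}
With k = closure, c = complement:
  1. A     = {v,s,u}
  2. kA    = {v,s,u,q}
  3. cA    = {p,r,t,q}
  4. ckA   = {p,r,t}
  5. kcA   = {p,r,t,s,u,q}
  6. ckcA  = {v}
k, c of each give nothing new

6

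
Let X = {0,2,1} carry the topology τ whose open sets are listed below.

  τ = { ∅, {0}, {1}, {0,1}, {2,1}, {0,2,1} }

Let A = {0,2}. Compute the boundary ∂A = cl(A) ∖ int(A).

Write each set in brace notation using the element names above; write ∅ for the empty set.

opens ⊆ A: ∅, {0}; union → int = {0}
complement {1}; its interior {1}; cl(A) = X∖{1} = {0,2}
boundary = {0,2} ∖ {0} = {2}

{2}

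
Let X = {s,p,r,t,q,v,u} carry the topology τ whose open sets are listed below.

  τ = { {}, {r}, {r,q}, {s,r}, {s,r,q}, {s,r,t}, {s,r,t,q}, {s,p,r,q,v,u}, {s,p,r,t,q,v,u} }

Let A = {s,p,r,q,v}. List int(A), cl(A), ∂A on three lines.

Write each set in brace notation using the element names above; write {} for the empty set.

int(A) = {s,r,q}
cl(A)  = {s,p,r,t,q,v,u}
∂A     = {p,t,v,u}

U open, U⊆A: {}, {r}, {r,q}, {s,r}, {s,r,q}. int(A) = ⋃ = {s,r,q}
X∖A={t,u}, int(X∖A)={}, hence cl(A)={s,p,r,t,q,v,u}
∂A: remove int from cl → {p,t,v,u}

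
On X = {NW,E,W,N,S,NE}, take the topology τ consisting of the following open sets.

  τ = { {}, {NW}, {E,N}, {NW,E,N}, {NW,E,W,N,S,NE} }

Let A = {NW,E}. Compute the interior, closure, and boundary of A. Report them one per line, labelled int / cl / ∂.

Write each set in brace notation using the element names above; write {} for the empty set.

U open, U⊆A: {}, {NW}. int(A) = ⋃ = {NW}
X∖A={W,N,S,NE}, int(X∖A)={}, hence cl(A)={NW,E,W,N,S,NE}
∂A: remove int from cl → {E,W,N,S,NE}

int(A) = {NW}
cl(A)  = {NW,E,W,N,S,NE}
∂A     = {E,W,N,S,NE}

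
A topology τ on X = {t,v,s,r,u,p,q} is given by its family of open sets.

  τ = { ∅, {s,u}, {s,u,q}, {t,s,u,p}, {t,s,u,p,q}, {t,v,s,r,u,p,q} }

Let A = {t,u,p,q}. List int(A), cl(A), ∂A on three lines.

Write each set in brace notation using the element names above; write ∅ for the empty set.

interior: largest open inside A is ∅ (from ∅)
cl via duality: int({v,s,r}) = ∅, so X∖∅ = {t,v,s,r,u,p,q}
cl∖int = {t,v,s,r,u,p,q}

int(A) = ∅
cl(A)  = {t,v,s,r,u,p,q}
∂A     = {t,v,s,r,u,p,q}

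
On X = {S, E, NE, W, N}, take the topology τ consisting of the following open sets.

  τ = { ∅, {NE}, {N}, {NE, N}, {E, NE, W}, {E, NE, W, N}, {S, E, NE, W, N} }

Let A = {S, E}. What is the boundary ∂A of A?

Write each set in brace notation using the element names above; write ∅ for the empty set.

U open, U⊆A: ∅. int(A) = ⋃ = ∅
X∖A={NE, W, N}, int(X∖A)={NE, N}, hence cl(A)={S, E, W}
∂A: remove int from cl → {S, E, W}

{S, E, W}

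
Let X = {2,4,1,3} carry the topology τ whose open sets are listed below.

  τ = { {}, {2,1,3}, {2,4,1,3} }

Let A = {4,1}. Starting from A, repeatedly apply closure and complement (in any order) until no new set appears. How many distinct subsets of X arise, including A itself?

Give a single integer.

cl via duality: int({2,3}) = {}, so X∖{} = {2,4,1,3}
Write k for closure, c for complement:
  1. A     = {4,1}
  2. kA    = {2,4,1,3}
  3. cA    = {2,3}
  4. ckA   = {}
applying k or c yields no new set

4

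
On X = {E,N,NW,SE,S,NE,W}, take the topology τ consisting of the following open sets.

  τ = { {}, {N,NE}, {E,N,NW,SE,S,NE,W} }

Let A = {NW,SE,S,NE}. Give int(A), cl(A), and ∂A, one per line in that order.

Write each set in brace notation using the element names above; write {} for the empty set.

U open, U⊆A: {}. int(A) = ⋃ = {}
X∖A={E,N,W}, int(X∖A)={}, hence cl(A)={E,N,NW,SE,S,NE,W}
∂A: remove int from cl → {E,N,NW,SE,S,NE,W}

int(A) = {}
cl(A)  = {E,N,NW,SE,S,NE,W}
∂A     = {E,N,NW,SE,S,NE,W}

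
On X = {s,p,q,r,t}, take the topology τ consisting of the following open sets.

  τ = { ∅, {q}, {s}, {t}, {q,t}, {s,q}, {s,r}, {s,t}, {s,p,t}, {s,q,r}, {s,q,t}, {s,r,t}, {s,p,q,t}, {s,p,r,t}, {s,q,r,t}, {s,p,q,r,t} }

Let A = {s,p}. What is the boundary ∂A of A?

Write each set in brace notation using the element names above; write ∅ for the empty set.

opens ⊆ A: ∅, {s}; union → int = {s}
complement {q,r,t}; its interior {q,t}; cl(A) = X∖{q,t} = {s,p,r}
boundary = {s,p,r} ∖ {s} = {p,r}

{p,r}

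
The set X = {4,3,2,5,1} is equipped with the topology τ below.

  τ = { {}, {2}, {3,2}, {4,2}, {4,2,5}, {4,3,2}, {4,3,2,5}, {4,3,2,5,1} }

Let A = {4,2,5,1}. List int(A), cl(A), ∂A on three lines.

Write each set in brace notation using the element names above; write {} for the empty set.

open subsets of A: {}, {2}, {4,2}, {4,2,5}; so int(A) = {4,2,5}
closure: X∖int(X∖A) = X∖{} = {4,3,2,5,1}
∂A = {4,3,2,5,1} minus {4,2,5} = {3,1}

int(A) = {4,2,5}
cl(A)  = {4,3,2,5,1}
∂A     = {3,1}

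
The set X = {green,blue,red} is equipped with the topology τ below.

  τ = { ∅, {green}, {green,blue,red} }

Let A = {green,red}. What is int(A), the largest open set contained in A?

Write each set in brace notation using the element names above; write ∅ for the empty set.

U open, U⊆A: ∅, {green}. int(A) = ⋃ = {green}

{green}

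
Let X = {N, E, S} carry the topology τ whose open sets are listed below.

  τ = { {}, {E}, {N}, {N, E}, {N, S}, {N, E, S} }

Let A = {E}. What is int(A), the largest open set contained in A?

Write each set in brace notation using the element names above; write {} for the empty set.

interior: largest open inside A is {E} (from {}, {E})

{E}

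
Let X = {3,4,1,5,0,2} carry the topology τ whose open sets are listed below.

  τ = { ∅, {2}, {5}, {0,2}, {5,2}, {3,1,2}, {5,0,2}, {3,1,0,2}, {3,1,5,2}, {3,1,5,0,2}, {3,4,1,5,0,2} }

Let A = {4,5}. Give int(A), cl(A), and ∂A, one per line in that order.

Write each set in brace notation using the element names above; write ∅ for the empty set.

int(A) = {5}
cl(A)  = {4,5}
∂A     = {4}

U open, U⊆A: ∅, {5}. int(A) = ⋃ = {5}
X∖A={3,1,0,2}, int(X∖A)={3,1,0,2}, hence cl(A)={4,5}
∂A: remove int from cl → {4}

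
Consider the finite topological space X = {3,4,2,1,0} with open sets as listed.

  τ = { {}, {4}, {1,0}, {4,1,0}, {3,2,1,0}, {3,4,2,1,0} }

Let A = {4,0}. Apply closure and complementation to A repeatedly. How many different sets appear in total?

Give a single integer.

6

complement {3,2,1}; its interior {}; cl(A) = X∖{} = {3,4,2,1,0}
With k = closure, c = complement:
  1. A     = {4,0}
  2. kA    = {3,4,2,1,0}
  3. cA    = {3,2,1}
  4. ckA   = {}
  5. kcA   = {3,2,1,0}
  6. ckcA  = {4}
k, c of each give nothing new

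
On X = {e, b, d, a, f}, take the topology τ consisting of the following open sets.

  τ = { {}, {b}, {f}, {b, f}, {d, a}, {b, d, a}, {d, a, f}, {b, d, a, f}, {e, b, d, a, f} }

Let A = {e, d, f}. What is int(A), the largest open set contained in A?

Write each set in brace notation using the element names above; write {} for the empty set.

interior: largest open inside A is {f} (from {}, {f})

{f}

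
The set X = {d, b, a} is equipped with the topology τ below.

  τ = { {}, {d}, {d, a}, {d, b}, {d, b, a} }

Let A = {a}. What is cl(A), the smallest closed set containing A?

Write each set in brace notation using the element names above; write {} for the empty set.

complement {d, b}; its interior {d, b}; cl(A) = X∖{d, b} = {a}

{a}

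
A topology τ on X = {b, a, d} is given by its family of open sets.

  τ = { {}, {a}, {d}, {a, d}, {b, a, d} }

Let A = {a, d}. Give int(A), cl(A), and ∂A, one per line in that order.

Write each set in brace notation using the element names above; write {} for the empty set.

int(A) = {a, d}
cl(A)  = {b, a, d}
∂A     = {b}

U open, U⊆A: {}, {d}, {a}, {a, d}. int(A) = ⋃ = {a, d}
X∖A={b}, int(X∖A)={}, hence cl(A)={b, a, d}
∂A: remove int from cl → {b}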